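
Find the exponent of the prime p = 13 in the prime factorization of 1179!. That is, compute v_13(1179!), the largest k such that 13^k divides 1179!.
v_13(1179!) = 96

Legendre's formula: v_p(n!) = Σ_{k ≥ 1} ⌊n / p^k⌋. For p = 13, n = 1179, the terms are:
  ⌊1179/13^1⌋ = ⌊1179/13⌋ = 90
  ⌊1179/13^2⌋ = ⌊1179/169⌋ = 6
(the next term ⌊1179/13^3⌋ = 0, terminating the sum). Summing: v_13(1179!) = 90 + 6 = 96.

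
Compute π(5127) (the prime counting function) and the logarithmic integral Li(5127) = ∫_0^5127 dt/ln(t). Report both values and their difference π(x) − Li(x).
π(5127) = 685;  Li(5127) ≈ 699.17;  π(x) − Li(x) ≈ -14.17.

Direct count of primes ≤ 5127 gives π(5127) = 685. Numerical evaluation of the logarithmic integral gives Li(5127) ≈ 699.17. The difference π(x) − Li(x) ≈ -14.17 is typically negative for small/moderate x (Li(x) overestimates), though Littlewood's theorem shows this sign changes infinitely often.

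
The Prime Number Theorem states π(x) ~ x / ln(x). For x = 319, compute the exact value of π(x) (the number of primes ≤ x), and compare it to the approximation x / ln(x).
π(319) = 66;  x/ln(x) ≈ 55.33;  relative error ≈ 16.16%.

Directly count primes up to 319: π(319) = 66. The PNT approximation gives 319/ln(319) ≈ 319/5.76519 ≈ 55.33. Relative error (π(x) − x/ln(x)) / π(x) ≈ 16.16%; the approximation is known to undercount slightly (Li(x) is a better estimate).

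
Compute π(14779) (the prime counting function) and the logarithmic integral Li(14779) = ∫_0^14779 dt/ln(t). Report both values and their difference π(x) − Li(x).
π(14779) = 1732;  Li(14779) ≈ 1753.62;  π(x) − Li(x) ≈ -21.62.

Direct count of primes ≤ 14779 gives π(14779) = 1732. Numerical evaluation of the logarithmic integral gives Li(14779) ≈ 1753.62. The difference π(x) − Li(x) ≈ -21.62 is typically negative for small/moderate x (Li(x) overestimates), though Littlewood's theorem shows this sign changes infinitely often.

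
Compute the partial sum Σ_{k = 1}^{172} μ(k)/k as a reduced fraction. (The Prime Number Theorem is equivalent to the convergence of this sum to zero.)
Σ μ(k)/k = 976794744883260874795165001864511964953389627727401386703595517/962947420735983927056946215901134429196419130606213075415963491270

Values of μ(k) for 1 ≤ k ≤ 172: μ(1) = 1, μ(2) = -1, μ(3) = -1, μ(5) = -1, μ(6) = 1, μ(7) = -1, μ(10) = 1, μ(11) = -1, μ(13) = -1, μ(14) = 1, μ(15) = 1, μ(17) = -1, μ(19) = -1, μ(21) = 1, μ(22) = 1, μ(23) = -1, μ(26) = 1, μ(29) = -1, μ(30) = -1, μ(31) = -1, μ(33) = 1, μ(34) = 1, μ(35) = 1, μ(37) = -1, μ(38) = 1, μ(39) = 1, μ(41) = -1, μ(42) = -1, μ(43) = -1, μ(46) = 1, μ(47) = -1, μ(51) = 1, μ(53) = -1, μ(55) = 1, μ(57) = 1, μ(58) = 1, μ(59) = -1, μ(61) = -1, μ(62) = 1, μ(65) = 1, μ(66) = -1, μ(67) = -1, μ(69) = 1, μ(70) = -1, μ(71) = -1, μ(73) = -1, μ(74) = 1, μ(77) = 1, μ(78) = -1, μ(79) = -1, μ(82) = 1, μ(83) = -1, μ(85) = 1, μ(86) = 1, μ(87) = 1, μ(89) = -1, μ(91) = 1, μ(93) = 1, μ(94) = 1, μ(95) = 1, μ(97) = -1, μ(101) = -1, μ(102) = -1, μ(103) = -1, μ(105) = -1, μ(106) = 1, μ(107) = -1, μ(109) = -1, μ(110) = -1, μ(111) = 1, μ(113) = -1, μ(114) = -1, μ(115) = 1, μ(118) = 1, μ(119) = 1, μ(122) = 1, μ(123) = 1, μ(127) = -1, μ(129) = 1, μ(130) = -1, μ(131) = -1, μ(133) = 1, μ(134) = 1, μ(137) = -1, μ(138) = -1, μ(139) = -1, μ(141) = 1, μ(142) = 1, μ(143) = 1, μ(145) = 1, μ(146) = 1, μ(149) = -1, μ(151) = -1, μ(154) = -1, μ(155) = 1, μ(157) = -1, μ(158) = 1, μ(159) = 1, μ(161) = 1, μ(163) = -1, μ(165) = -1, μ(166) = 1, μ(167) = -1, μ(170) = -1, with μ = 0 on non-squarefree integers. Summing μ(k)/k for k where μ(k) ≠ 0 gives 976794744883260874795165001864511964953389627727401386703595517/962947420735983927056946215901134429196419130606213075415963491270 ≈ 0.0010. (PNT ⟺ this sum → 0 as n → ∞.)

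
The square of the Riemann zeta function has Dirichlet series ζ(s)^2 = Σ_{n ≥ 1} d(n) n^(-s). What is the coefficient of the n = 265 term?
d(265) = 4

ζ(s)^2 = (Σ 1/m^s)(Σ 1/k^s). The coefficient of 1/n^s in the product is the number of ordered pairs (m, k) with mk = n, which equals d(n). For n = 265, divisors are [1, 5, 53, 265], so d(265) = 4.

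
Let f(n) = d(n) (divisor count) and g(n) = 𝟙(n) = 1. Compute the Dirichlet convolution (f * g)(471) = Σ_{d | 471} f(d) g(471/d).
(d * 𝟙)(471) = 9

Divisors of 471: [1, 3, 157, 471]. For each d | 471:
  d = 1: d(1) · 𝟙(471/1) = 1 · 1 = 1
  d = 3: d(3) · 𝟙(471/3) = 2 · 1 = 2
  d = 157: d(157) · 𝟙(471/157) = 2 · 1 = 2
  d = 471: d(471) · 𝟙(471/471) = 4 · 1 = 4
Summing: (d * 𝟙)(471) = 1 + 2 + 2 + 4 = 9.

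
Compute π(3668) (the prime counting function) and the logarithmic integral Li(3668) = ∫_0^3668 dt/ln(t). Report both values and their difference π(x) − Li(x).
π(3668) = 511;  Li(3668) ≈ 525.13;  π(x) − Li(x) ≈ -14.13.

Direct count of primes ≤ 3668 gives π(3668) = 511. Numerical evaluation of the logarithmic integral gives Li(3668) ≈ 525.13. The difference π(x) − Li(x) ≈ -14.13 is typically negative for small/moderate x (Li(x) overestimates), though Littlewood's theorem shows this sign changes infinitely often.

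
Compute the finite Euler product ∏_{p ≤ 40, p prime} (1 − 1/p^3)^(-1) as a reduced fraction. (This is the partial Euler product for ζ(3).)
∏ = 10604865228312139577609245/8822952261265821355966464

The primes p ≤ 40 are [2, 3, 5, 7, 11, 13, 17, 19, 23, 29, 31, 37]. For each prime, (1 − 1/p^3)^(-1) = p^3 / (p^3 − 1). The product is (1 − 1/2^3)^(-1), (1 − 1/3^3)^(-1), (1 − 1/5^3)^(-1), (1 − 1/7^3)^(-1), (1 − 1/11^3)^(-1), (1 − 1/13^3)^(-1), (1 − 1/17^3)^(-1), (1 − 1/19^3)^(-1), (1 − 1/23^3)^(-1), (1 − 1/29^3)^(-1), (1 − 1/31^3)^(-1), (1 − 1/37^3)^(-1) = ∏ p^3 / (p^3 − 1) = 10604865228312139577609245/8822952261265821355966464.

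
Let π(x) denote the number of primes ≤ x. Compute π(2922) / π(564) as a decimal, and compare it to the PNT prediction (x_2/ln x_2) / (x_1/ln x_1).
π(2922)/π(564) = 422/103 ≈ 4.0971;  PNT prediction ≈ 4.1129.

π(564) = 103 and π(2922) = 422, so π(2922)/π(564) ≈ 4.0971. The PNT-predicted ratio is (2922/ln(2922)) / (564/ln(564)) ≈ 4.1129. The two agree to within a few percent, as expected.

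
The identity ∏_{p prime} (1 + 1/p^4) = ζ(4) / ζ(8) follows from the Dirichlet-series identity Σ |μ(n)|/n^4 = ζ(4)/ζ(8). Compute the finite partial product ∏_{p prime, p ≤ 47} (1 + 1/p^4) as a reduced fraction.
∏ = 47811026860845170938198805915402199301066734558460286583378224128/44354583229145063659978971326989541656878007876738536067589135625

The primes p ≤ 47 are [2, 3, 5, 7, 11, 13, 17, 19, 23, 29, 31, 37, 41, 43, 47]. For each, (1 + 1/p^4) = (p^4 + 1)/p^4. Multiplying these fractions over p ∈ [2, 3, 5, 7, 11, 13, 17, 19, 23, 29, 31, 37, 41, 43, 47] gives 47811026860845170938198805915402199301066734558460286583378224128/44354583229145063659978971326989541656878007876738536067589135625. (In the limit P → ∞ this tends to ζ(4)/ζ(8).)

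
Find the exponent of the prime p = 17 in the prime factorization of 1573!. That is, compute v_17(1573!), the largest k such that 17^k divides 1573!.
v_17(1573!) = 97

Legendre's formula: v_p(n!) = Σ_{k ≥ 1} ⌊n / p^k⌋. For p = 17, n = 1573, the terms are:
  ⌊1573/17^1⌋ = ⌊1573/17⌋ = 92
  ⌊1573/17^2⌋ = ⌊1573/289⌋ = 5
(the next term ⌊1573/17^3⌋ = 0, terminating the sum). Summing: v_17(1573!) = 92 + 5 = 97.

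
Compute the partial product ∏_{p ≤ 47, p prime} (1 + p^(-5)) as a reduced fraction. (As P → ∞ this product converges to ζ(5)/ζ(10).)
∏ = 77350420258916008694441522216355088445733760320747817275637792505856/74669957780522328018216335873020857442299719217280893302140029444835

The primes p ≤ 47 are [2, 3, 5, 7, 11, 13, 17, 19, 23, 29, 31, 37, 41, 43, 47]. For each, (1 + 1/p^5) = (p^5 + 1)/p^5. Multiplying these fractions over p ∈ [2, 3, 5, 7, 11, 13, 17, 19, 23, 29, 31, 37, 41, 43, 47] gives 77350420258916008694441522216355088445733760320747817275637792505856/74669957780522328018216335873020857442299719217280893302140029444835. (In the limit P → ∞ this tends to ζ(5)/ζ(10).)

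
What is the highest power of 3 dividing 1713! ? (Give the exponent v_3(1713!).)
v_3(1713!) = 854

Legendre's formula: v_p(n!) = Σ_{k ≥ 1} ⌊n / p^k⌋. For p = 3, n = 1713, the terms are:
  ⌊1713/3^1⌋ = ⌊1713/3⌋ = 571
  ⌊1713/3^2⌋ = ⌊1713/9⌋ = 190
  ⌊1713/3^3⌋ = ⌊1713/27⌋ = 63
  ⌊1713/3^4⌋ = ⌊1713/81⌋ = 21
  ⌊1713/3^5⌋ = ⌊1713/243⌋ = 7
  ⌊1713/3^6⌋ = ⌊1713/729⌋ = 2
(the next term ⌊1713/3^7⌋ = 0, terminating the sum). Summing: v_3(1713!) = 571 + 190 + 63 + 21 + 7 + 2 = 854.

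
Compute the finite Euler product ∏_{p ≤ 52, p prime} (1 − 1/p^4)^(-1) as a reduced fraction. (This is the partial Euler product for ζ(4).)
∏ = 65572203587643632473857746546522240898588901/60584710506150227098341885345792000000000000

The primes p ≤ 52 are [2, 3, 5, 7, 11, 13, 17, 19, 23, 29, 31, 37, 41, 43, 47]. For each prime, (1 − 1/p^4)^(-1) = p^4 / (p^4 − 1). The product is (1 − 1/2^4)^(-1), (1 − 1/3^4)^(-1), (1 − 1/5^4)^(-1), (1 − 1/7^4)^(-1), (1 − 1/11^4)^(-1), (1 − 1/13^4)^(-1), (1 − 1/17^4)^(-1), (1 − 1/19^4)^(-1), (1 − 1/23^4)^(-1), (1 − 1/29^4)^(-1), (1 − 1/31^4)^(-1), (1 − 1/37^4)^(-1), (1 − 1/41^4)^(-1), (1 − 1/43^4)^(-1), (1 − 1/47^4)^(-1) = ∏ p^4 / (p^4 − 1) = 65572203587643632473857746546522240898588901/60584710506150227098341885345792000000000000.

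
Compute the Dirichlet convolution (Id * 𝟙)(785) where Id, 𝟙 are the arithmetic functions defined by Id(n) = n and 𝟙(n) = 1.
(Id * 𝟙)(785) = 948

Divisors of 785: [1, 5, 157, 785]. For each d | 785:
  d = 1: Id(1) · 𝟙(785/1) = 1 · 1 = 1
  d = 5: Id(5) · 𝟙(785/5) = 5 · 1 = 5
  d = 157: Id(157) · 𝟙(785/157) = 157 · 1 = 157
  d = 785: Id(785) · 𝟙(785/785) = 785 · 1 = 785
Summing: (Id * 𝟙)(785) = 1 + 5 + 157 + 785 = 948.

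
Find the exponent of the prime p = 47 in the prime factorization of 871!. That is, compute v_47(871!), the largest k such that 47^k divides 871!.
v_47(871!) = 18

Legendre's formula: v_p(n!) = Σ_{k ≥ 1} ⌊n / p^k⌋. For p = 47, n = 871, the terms are:
  ⌊871/47^1⌋ = ⌊871/47⌋ = 18
(the next term ⌊871/47^2⌋ = 0, terminating the sum). Summing: v_47(871!) = 18 = 18.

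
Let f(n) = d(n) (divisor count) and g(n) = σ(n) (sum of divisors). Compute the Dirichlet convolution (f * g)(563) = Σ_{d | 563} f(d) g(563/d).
(d * σ)(563) = 566

Divisors of 563: [1, 563]. For each d | 563:
  d = 1: d(1) · σ(563/1) = 1 · 564 = 564
  d = 563: d(563) · σ(563/563) = 2 · 1 = 2
Summing: (d * σ)(563) = 564 + 2 = 566.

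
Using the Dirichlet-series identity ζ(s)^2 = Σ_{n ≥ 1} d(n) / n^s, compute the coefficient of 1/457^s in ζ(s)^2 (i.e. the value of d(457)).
d(457) = 2

ζ(s)^2 = (Σ 1/m^s)(Σ 1/k^s). The coefficient of 1/n^s in the product is the number of ordered pairs (m, k) with mk = n, which equals d(n). For n = 457, divisors are [1, 457], so d(457) = 2.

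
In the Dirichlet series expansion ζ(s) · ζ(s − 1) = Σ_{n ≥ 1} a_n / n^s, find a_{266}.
σ(266) = 480

In the product (Σ m^0/m^s)(Σ k / k^s) = Σ (Σ_{d | n} d) / n^s, the coefficient of 1/n^s is σ(n) = Σ_{d | n} d. For n = 266, divisors are [1, 2, 7, 14, 19, 38, 133, 266]; summing: σ(266) = 480.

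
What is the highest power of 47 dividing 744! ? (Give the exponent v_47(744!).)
v_47(744!) = 15

Legendre's formula: v_p(n!) = Σ_{k ≥ 1} ⌊n / p^k⌋. For p = 47, n = 744, the terms are:
  ⌊744/47^1⌋ = ⌊744/47⌋ = 15
(the next term ⌊744/47^2⌋ = 0, terminating the sum). Summing: v_47(744!) = 15 = 15.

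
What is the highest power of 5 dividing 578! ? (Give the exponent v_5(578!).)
v_5(578!) = 142

Legendre's formula: v_p(n!) = Σ_{k ≥ 1} ⌊n / p^k⌋. For p = 5, n = 578, the terms are:
  ⌊578/5^1⌋ = ⌊578/5⌋ = 115
  ⌊578/5^2⌋ = ⌊578/25⌋ = 23
  ⌊578/5^3⌋ = ⌊578/125⌋ = 4
(the next term ⌊578/5^4⌋ = 0, terminating the sum). Summing: v_5(578!) = 115 + 23 + 4 = 142.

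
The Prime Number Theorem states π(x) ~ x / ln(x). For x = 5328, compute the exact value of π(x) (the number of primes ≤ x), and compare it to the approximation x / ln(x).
π(5328) = 705;  x/ln(x) ≈ 620.93;  relative error ≈ 11.93%.

Directly count primes up to 5328: π(5328) = 705. The PNT approximation gives 5328/ln(5328) ≈ 5328/8.58073 ≈ 620.93. Relative error (π(x) − x/ln(x)) / π(x) ≈ 11.93%; the approximation is known to undercount slightly (Li(x) is a better estimate).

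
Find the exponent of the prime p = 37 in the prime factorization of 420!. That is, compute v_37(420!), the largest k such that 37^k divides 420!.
v_37(420!) = 11

Legendre's formula: v_p(n!) = Σ_{k ≥ 1} ⌊n / p^k⌋. For p = 37, n = 420, the terms are:
  ⌊420/37^1⌋ = ⌊420/37⌋ = 11
(the next term ⌊420/37^2⌋ = 0, terminating the sum). Summing: v_37(420!) = 11 = 11.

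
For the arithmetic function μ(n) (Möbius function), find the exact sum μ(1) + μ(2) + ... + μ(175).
Σ_{n ≤ 175} μ(n) = -4

Compute μ(n) for each 1 ≤ n ≤ 175: μ(1) = 1, μ(2) = -1, μ(3) = -1, μ(4) = 0, μ(5) = -1, μ(6) = 1, μ(7) = -1, μ(8) = 0, μ(9) = 0, μ(10) = 1, μ(11) = -1, μ(12) = 0, μ(13) = -1, μ(14) = 1, μ(15) = 1, μ(16) = 0, μ(17) = -1, μ(18) = 0, μ(19) = -1, μ(20) = 0, μ(21) = 1, μ(22) = 1, μ(23) = -1, μ(24) = 0, μ(25) = 0, μ(26) = 1, μ(27) = 0, μ(28) = 0, μ(29) = -1, μ(30) = -1, μ(31) = -1, μ(32) = 0, μ(33) = 1, μ(34) = 1, μ(35) = 1, μ(36) = 0, μ(37) = -1, μ(38) = 1, μ(39) = 1, μ(40) = 0, μ(41) = -1, μ(42) = -1, μ(43) = -1, μ(44) = 0, μ(45) = 0, μ(46) = 1, μ(47) = -1, μ(48) = 0, μ(49) = 0, μ(50) = 0, μ(51) = 1, μ(52) = 0, μ(53) = -1, μ(54) = 0, μ(55) = 1, μ(56) = 0, μ(57) = 1, μ(58) = 1, μ(59) = -1, μ(60) = 0, μ(61) = -1, μ(62) = 1, μ(63) = 0, μ(64) = 0, μ(65) = 1, μ(66) = -1, μ(67) = -1, μ(68) = 0, μ(69) = 1, μ(70) = -1, μ(71) = -1, μ(72) = 0, μ(73) = -1, μ(74) = 1, μ(75) = 0, μ(76) = 0, μ(77) = 1, μ(78) = -1, μ(79) = -1, μ(80) = 0, μ(81) = 0, μ(82) = 1, μ(83) = -1, μ(84) = 0, μ(85) = 1, μ(86) = 1, μ(87) = 1, μ(88) = 0, μ(89) = -1, μ(90) = 0, μ(91) = 1, μ(92) = 0, μ(93) = 1, μ(94) = 1, μ(95) = 1, μ(96) = 0, μ(97) = -1, μ(98) = 0, μ(99) = 0, μ(100) = 0, μ(101) = -1, μ(102) = -1, μ(103) = -1, μ(104) = 0, μ(105) = -1, μ(106) = 1, μ(107) = -1, μ(108) = 0, μ(109) = -1, μ(110) = -1, μ(111) = 1, μ(112) = 0, μ(113) = -1, μ(114) = -1, μ(115) = 1, μ(116) = 0, μ(117) = 0, μ(118) = 1, μ(119) = 1, μ(120) = 0, μ(121) = 0, μ(122) = 1, μ(123) = 1, μ(124) = 0, μ(125) = 0, μ(126) = 0, μ(127) = -1, μ(128) = 0, μ(129) = 1, μ(130) = -1, μ(131) = -1, μ(132) = 0, μ(133) = 1, μ(134) = 1, μ(135) = 0, μ(136) = 0, μ(137) = -1, μ(138) = -1, μ(139) = -1, μ(140) = 0, μ(141) = 1, μ(142) = 1, μ(143) = 1, μ(144) = 0, μ(145) = 1, μ(146) = 1, μ(147) = 0, μ(148) = 0, μ(149) = -1, μ(150) = 0, μ(151) = -1, μ(152) = 0, μ(153) = 0, μ(154) = -1, μ(155) = 1, μ(156) = 0, μ(157) = -1, μ(158) = 1, μ(159) = 1, μ(160) = 0, μ(161) = 1, μ(162) = 0, μ(163) = -1, μ(164) = 0, μ(165) = -1, μ(166) = 1, μ(167) = -1, μ(168) = 0, μ(169) = 0, μ(170) = -1, μ(171) = 0, μ(172) = 0, μ(173) = -1, μ(174) = -1, μ(175) = 0. Summing all 175 values: -4. (Mertens function M(x) = Σ_{n ≤ x} μ(n); on average M(x) should be small (PNT ⟺ M(x) = o(x)).)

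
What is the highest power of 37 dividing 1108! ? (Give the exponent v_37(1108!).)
v_37(1108!) = 29

Legendre's formula: v_p(n!) = Σ_{k ≥ 1} ⌊n / p^k⌋. For p = 37, n = 1108, the terms are:
  ⌊1108/37^1⌋ = ⌊1108/37⌋ = 29
(the next term ⌊1108/37^2⌋ = 0, terminating the sum). Summing: v_37(1108!) = 29 = 29.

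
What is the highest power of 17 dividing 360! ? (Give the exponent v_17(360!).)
v_17(360!) = 22

Legendre's formula: v_p(n!) = Σ_{k ≥ 1} ⌊n / p^k⌋. For p = 17, n = 360, the terms are:
  ⌊360/17^1⌋ = ⌊360/17⌋ = 21
  ⌊360/17^2⌋ = ⌊360/289⌋ = 1
(the next term ⌊360/17^3⌋ = 0, terminating the sum). Summing: v_17(360!) = 21 + 1 = 22.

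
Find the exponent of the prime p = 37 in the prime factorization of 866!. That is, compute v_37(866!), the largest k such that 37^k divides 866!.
v_37(866!) = 23

Legendre's formula: v_p(n!) = Σ_{k ≥ 1} ⌊n / p^k⌋. For p = 37, n = 866, the terms are:
  ⌊866/37^1⌋ = ⌊866/37⌋ = 23
(the next term ⌊866/37^2⌋ = 0, terminating the sum). Summing: v_37(866!) = 23 = 23.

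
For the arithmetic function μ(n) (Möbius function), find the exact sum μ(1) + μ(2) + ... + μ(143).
Σ_{n ≤ 143} μ(n) = -1

Compute μ(n) for each 1 ≤ n ≤ 143: μ(1) = 1, μ(2) = -1, μ(3) = -1, μ(4) = 0, μ(5) = -1, μ(6) = 1, μ(7) = -1, μ(8) = 0, μ(9) = 0, μ(10) = 1, μ(11) = -1, μ(12) = 0, μ(13) = -1, μ(14) = 1, μ(15) = 1, μ(16) = 0, μ(17) = -1, μ(18) = 0, μ(19) = -1, μ(20) = 0, μ(21) = 1, μ(22) = 1, μ(23) = -1, μ(24) = 0, μ(25) = 0, μ(26) = 1, μ(27) = 0, μ(28) = 0, μ(29) = -1, μ(30) = -1, μ(31) = -1, μ(32) = 0, μ(33) = 1, μ(34) = 1, μ(35) = 1, μ(36) = 0, μ(37) = -1, μ(38) = 1, μ(39) = 1, μ(40) = 0, μ(41) = -1, μ(42) = -1, μ(43) = -1, μ(44) = 0, μ(45) = 0, μ(46) = 1, μ(47) = -1, μ(48) = 0, μ(49) = 0, μ(50) = 0, μ(51) = 1, μ(52) = 0, μ(53) = -1, μ(54) = 0, μ(55) = 1, μ(56) = 0, μ(57) = 1, μ(58) = 1, μ(59) = -1, μ(60) = 0, μ(61) = -1, μ(62) = 1, μ(63) = 0, μ(64) = 0, μ(65) = 1, μ(66) = -1, μ(67) = -1, μ(68) = 0, μ(69) = 1, μ(70) = -1, μ(71) = -1, μ(72) = 0, μ(73) = -1, μ(74) = 1, μ(75) = 0, μ(76) = 0, μ(77) = 1, μ(78) = -1, μ(79) = -1, μ(80) = 0, μ(81) = 0, μ(82) = 1, μ(83) = -1, μ(84) = 0, μ(85) = 1, μ(86) = 1, μ(87) = 1, μ(88) = 0, μ(89) = -1, μ(90) = 0, μ(91) = 1, μ(92) = 0, μ(93) = 1, μ(94) = 1, μ(95) = 1, μ(96) = 0, μ(97) = -1, μ(98) = 0, μ(99) = 0, μ(100) = 0, μ(101) = -1, μ(102) = -1, μ(103) = -1, μ(104) = 0, μ(105) = -1, μ(106) = 1, μ(107) = -1, μ(108) = 0, μ(109) = -1, μ(110) = -1, μ(111) = 1, μ(112) = 0, μ(113) = -1, μ(114) = -1, μ(115) = 1, μ(116) = 0, μ(117) = 0, μ(118) = 1, μ(119) = 1, μ(120) = 0, μ(121) = 0, μ(122) = 1, μ(123) = 1, μ(124) = 0, μ(125) = 0, μ(126) = 0, μ(127) = -1, μ(128) = 0, μ(129) = 1, μ(130) = -1, μ(131) = -1, μ(132) = 0, μ(133) = 1, μ(134) = 1, μ(135) = 0, μ(136) = 0, μ(137) = -1, μ(138) = -1, μ(139) = -1, μ(140) = 0, μ(141) = 1, μ(142) = 1, μ(143) = 1. Summing all 143 values: -1. (Mertens function M(x) = Σ_{n ≤ x} μ(n); on average M(x) should be small (PNT ⟺ M(x) = o(x)).)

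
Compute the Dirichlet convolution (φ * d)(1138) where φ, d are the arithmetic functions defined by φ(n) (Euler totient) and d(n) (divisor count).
(φ * d)(1138) = 1710

Divisors of 1138: [1, 2, 569, 1138]. For each d | 1138:
  d = 1: φ(1) · d(1138/1) = 1 · 4 = 4
  d = 2: φ(2) · d(1138/2) = 1 · 2 = 2
  d = 569: φ(569) · d(1138/569) = 568 · 2 = 1136
  d = 1138: φ(1138) · d(1138/1138) = 568 · 1 = 568
Summing: (φ * d)(1138) = 4 + 2 + 1136 + 568 = 1710.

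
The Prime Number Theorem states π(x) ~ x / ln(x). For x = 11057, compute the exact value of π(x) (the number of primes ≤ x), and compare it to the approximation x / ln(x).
π(11057) = 1339;  x/ln(x) ≈ 1187.54;  relative error ≈ 11.31%.

Directly count primes up to 11057: π(11057) = 1339. The PNT approximation gives 11057/ln(11057) ≈ 11057/9.31082 ≈ 1187.54. Relative error (π(x) − x/ln(x)) / π(x) ≈ 11.31%; the approximation is known to undercount slightly (Li(x) is a better estimate).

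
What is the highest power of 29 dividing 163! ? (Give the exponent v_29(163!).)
v_29(163!) = 5

Legendre's formula: v_p(n!) = Σ_{k ≥ 1} ⌊n / p^k⌋. For p = 29, n = 163, the terms are:
  ⌊163/29^1⌋ = ⌊163/29⌋ = 5
(the next term ⌊163/29^2⌋ = 0, terminating the sum). Summing: v_29(163!) = 5 = 5.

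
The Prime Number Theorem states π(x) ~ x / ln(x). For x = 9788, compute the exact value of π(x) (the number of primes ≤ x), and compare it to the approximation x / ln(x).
π(9788) = 1207;  x/ln(x) ≈ 1065.20;  relative error ≈ 11.75%.

Directly count primes up to 9788: π(9788) = 1207. The PNT approximation gives 9788/ln(9788) ≈ 9788/9.18891 ≈ 1065.20. Relative error (π(x) − x/ln(x)) / π(x) ≈ 11.75%; the approximation is known to undercount slightly (Li(x) is a better estimate).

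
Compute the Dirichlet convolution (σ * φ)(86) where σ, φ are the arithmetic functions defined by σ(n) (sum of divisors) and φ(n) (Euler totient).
(σ * φ)(86) = 344

Divisors of 86: [1, 2, 43, 86]. For each d | 86:
  d = 1: σ(1) · φ(86/1) = 1 · 42 = 42
  d = 2: σ(2) · φ(86/2) = 3 · 42 = 126
  d = 43: σ(43) · φ(86/43) = 44 · 1 = 44
  d = 86: σ(86) · φ(86/86) = 132 · 1 = 132
Summing: (σ * φ)(86) = 42 + 126 + 44 + 132 = 344.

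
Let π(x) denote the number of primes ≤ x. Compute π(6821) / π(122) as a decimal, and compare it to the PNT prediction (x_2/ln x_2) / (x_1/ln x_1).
π(6821)/π(122) = 876/30 ≈ 29.2000;  PNT prediction ≈ 30.4258.

π(122) = 30 and π(6821) = 876, so π(6821)/π(122) ≈ 29.2000. The PNT-predicted ratio is (6821/ln(6821)) / (122/ln(122)) ≈ 30.4258. The two agree to within a few percent, as expected.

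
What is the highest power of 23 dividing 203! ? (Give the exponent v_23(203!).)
v_23(203!) = 8

Legendre's formula: v_p(n!) = Σ_{k ≥ 1} ⌊n / p^k⌋. For p = 23, n = 203, the terms are:
  ⌊203/23^1⌋ = ⌊203/23⌋ = 8
(the next term ⌊203/23^2⌋ = 0, terminating the sum). Summing: v_23(203!) = 8 = 8.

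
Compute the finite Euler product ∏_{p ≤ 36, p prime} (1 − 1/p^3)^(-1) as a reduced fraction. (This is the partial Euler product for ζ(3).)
∏ = 209363023479599225665/174187638420315512832

The primes p ≤ 36 are [2, 3, 5, 7, 11, 13, 17, 19, 23, 29, 31]. For each prime, (1 − 1/p^3)^(-1) = p^3 / (p^3 − 1). The product is (1 − 1/2^3)^(-1), (1 − 1/3^3)^(-1), (1 − 1/5^3)^(-1), (1 − 1/7^3)^(-1), (1 − 1/11^3)^(-1), (1 − 1/13^3)^(-1), (1 − 1/17^3)^(-1), (1 − 1/19^3)^(-1), (1 − 1/23^3)^(-1), (1 − 1/29^3)^(-1), (1 − 1/31^3)^(-1) = ∏ p^3 / (p^3 − 1) = 209363023479599225665/174187638420315512832.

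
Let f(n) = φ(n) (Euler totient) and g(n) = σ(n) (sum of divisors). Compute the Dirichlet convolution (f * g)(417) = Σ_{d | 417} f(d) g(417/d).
(φ * σ)(417) = 1668

Divisors of 417: [1, 3, 139, 417]. For each d | 417:
  d = 1: φ(1) · σ(417/1) = 1 · 560 = 560
  d = 3: φ(3) · σ(417/3) = 2 · 140 = 280
  d = 139: φ(139) · σ(417/139) = 138 · 4 = 552
  d = 417: φ(417) · σ(417/417) = 276 · 1 = 276
Summing: (φ * σ)(417) = 560 + 280 + 552 + 276 = 1668.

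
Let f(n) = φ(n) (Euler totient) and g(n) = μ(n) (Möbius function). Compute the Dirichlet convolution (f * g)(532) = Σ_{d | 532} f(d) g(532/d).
(φ * μ)(532) = 85

Divisors of 532: [1, 2, 4, 7, 14, 19, 28, 38, 76, 133, 266, 532]. For each d | 532:
  d = 1: φ(1) · μ(532/1) = 1 · 0 = 0
  d = 2: φ(2) · μ(532/2) = 1 · -1 = -1
  d = 4: φ(4) · μ(532/4) = 2 · 1 = 2
  d = 7: φ(7) · μ(532/7) = 6 · 0 = 0
  d = 14: φ(14) · μ(532/14) = 6 · 1 = 6
  d = 19: φ(19) · μ(532/19) = 18 · 0 = 0
  d = 28: φ(28) · μ(532/28) = 12 · -1 = -12
  d = 38: φ(38) · μ(532/38) = 18 · 1 = 18
  d = 76: φ(76) · μ(532/76) = 36 · -1 = -36
  d = 133: φ(133) · μ(532/133) = 108 · 0 = 0
  d = 266: φ(266) · μ(532/266) = 108 · -1 = -108
  d = 532: φ(532) · μ(532/532) = 216 · 1 = 216
Summing: (φ * μ)(532) = 0 + -1 + 2 + 0 + 6 + 0 + -12 + 18 + -36 + 0 + -108 + 216 = 85.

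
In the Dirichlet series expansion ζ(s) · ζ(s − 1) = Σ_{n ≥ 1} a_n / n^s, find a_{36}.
σ(36) = 91

In the product (Σ m^0/m^s)(Σ k / k^s) = Σ (Σ_{d | n} d) / n^s, the coefficient of 1/n^s is σ(n) = Σ_{d | n} d. For n = 36, divisors are [1, 2, 3, 4, 6, 9, 12, 18, 36]; summing: σ(36) = 91.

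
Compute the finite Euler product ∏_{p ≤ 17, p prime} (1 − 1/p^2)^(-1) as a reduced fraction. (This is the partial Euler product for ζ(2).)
∏ = 206841635/127401984

The primes p ≤ 17 are [2, 3, 5, 7, 11, 13, 17]. For each prime, (1 − 1/p^2)^(-1) = p^2 / (p^2 − 1). The product is (1 − 1/2^2)^(-1), (1 − 1/3^2)^(-1), (1 − 1/5^2)^(-1), (1 − 1/7^2)^(-1), (1 − 1/11^2)^(-1), (1 − 1/13^2)^(-1), (1 − 1/17^2)^(-1) = ∏ p^2 / (p^2 − 1) = 206841635/127401984.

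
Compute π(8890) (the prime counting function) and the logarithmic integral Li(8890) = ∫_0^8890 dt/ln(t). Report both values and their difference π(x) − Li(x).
π(8890) = 1107;  Li(8890) ≈ 1124.86;  π(x) − Li(x) ≈ -17.86.

Direct count of primes ≤ 8890 gives π(8890) = 1107. Numerical evaluation of the logarithmic integral gives Li(8890) ≈ 1124.86. The difference π(x) − Li(x) ≈ -17.86 is typically negative for small/moderate x (Li(x) overestimates), though Littlewood's theorem shows this sign changes infinitely often.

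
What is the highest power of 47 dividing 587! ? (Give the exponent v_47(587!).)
v_47(587!) = 12

Legendre's formula: v_p(n!) = Σ_{k ≥ 1} ⌊n / p^k⌋. For p = 47, n = 587, the terms are:
  ⌊587/47^1⌋ = ⌊587/47⌋ = 12
(the next term ⌊587/47^2⌋ = 0, terminating the sum). Summing: v_47(587!) = 12 = 12.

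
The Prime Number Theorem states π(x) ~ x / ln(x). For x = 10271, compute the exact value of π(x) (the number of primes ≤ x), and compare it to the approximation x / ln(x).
π(10271) = 1260;  x/ln(x) ≈ 1111.93;  relative error ≈ 11.75%.

Directly count primes up to 10271: π(10271) = 1260. The PNT approximation gives 10271/ln(10271) ≈ 10271/9.23708 ≈ 1111.93. Relative error (π(x) − x/ln(x)) / π(x) ≈ 11.75%; the approximation is known to undercount slightly (Li(x) is a better estimate).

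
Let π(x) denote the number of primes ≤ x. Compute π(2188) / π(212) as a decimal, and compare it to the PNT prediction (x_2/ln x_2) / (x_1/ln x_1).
π(2188)/π(212) = 327/47 ≈ 6.9574;  PNT prediction ≈ 7.1884.

π(212) = 47 and π(2188) = 327, so π(2188)/π(212) ≈ 6.9574. The PNT-predicted ratio is (2188/ln(2188)) / (212/ln(212)) ≈ 7.1884. The two agree to within a few percent, as expected.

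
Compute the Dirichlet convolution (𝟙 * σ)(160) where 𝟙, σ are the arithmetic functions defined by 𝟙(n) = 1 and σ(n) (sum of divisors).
(𝟙 * σ)(160) = 840

Divisors of 160: [1, 2, 4, 5, 8, 10, 16, 20, 32, 40, 80, 160]. For each d | 160:
  d = 1: 𝟙(1) · σ(160/1) = 1 · 378 = 378
  d = 2: 𝟙(2) · σ(160/2) = 1 · 186 = 186
  d = 4: 𝟙(4) · σ(160/4) = 1 · 90 = 90
  d = 5: 𝟙(5) · σ(160/5) = 1 · 63 = 63
  d = 8: 𝟙(8) · σ(160/8) = 1 · 42 = 42
  d = 10: 𝟙(10) · σ(160/10) = 1 · 31 = 31
  d = 16: 𝟙(16) · σ(160/16) = 1 · 18 = 18
  d = 20: 𝟙(20) · σ(160/20) = 1 · 15 = 15
  d = 32: 𝟙(32) · σ(160/32) = 1 · 6 = 6
  d = 40: 𝟙(40) · σ(160/40) = 1 · 7 = 7
  d = 80: 𝟙(80) · σ(160/80) = 1 · 3 = 3
  d = 160: 𝟙(160) · σ(160/160) = 1 · 1 = 1
Summing: (𝟙 * σ)(160) = 378 + 186 + 90 + 63 + 42 + 31 + 18 + 15 + 6 + 7 + 3 + 1 = 840.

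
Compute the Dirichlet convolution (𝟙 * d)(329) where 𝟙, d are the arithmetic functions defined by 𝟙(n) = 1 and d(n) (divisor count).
(𝟙 * d)(329) = 9

Divisors of 329: [1, 7, 47, 329]. For each d | 329:
  d = 1: 𝟙(1) · d(329/1) = 1 · 4 = 4
  d = 7: 𝟙(7) · d(329/7) = 1 · 2 = 2
  d = 47: 𝟙(47) · d(329/47) = 1 · 2 = 2
  d = 329: 𝟙(329) · d(329/329) = 1 · 1 = 1
Summing: (𝟙 * d)(329) = 4 + 2 + 2 + 1 = 9.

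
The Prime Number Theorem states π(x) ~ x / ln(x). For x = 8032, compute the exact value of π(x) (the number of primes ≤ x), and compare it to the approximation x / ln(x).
π(8032) = 1010;  x/ln(x) ≈ 893.32;  relative error ≈ 11.55%.

Directly count primes up to 8032: π(8032) = 1010. The PNT approximation gives 8032/ln(8032) ≈ 8032/8.99119 ≈ 893.32. Relative error (π(x) − x/ln(x)) / π(x) ≈ 11.55%; the approximation is known to undercount slightly (Li(x) is a better estimate).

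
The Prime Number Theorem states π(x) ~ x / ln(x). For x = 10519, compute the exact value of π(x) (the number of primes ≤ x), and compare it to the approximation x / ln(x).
π(10519) = 1286;  x/ln(x) ≈ 1135.85;  relative error ≈ 11.68%.

Directly count primes up to 10519: π(10519) = 1286. The PNT approximation gives 10519/ln(10519) ≈ 10519/9.26094 ≈ 1135.85. Relative error (π(x) − x/ln(x)) / π(x) ≈ 11.68%; the approximation is known to undercount slightly (Li(x) is a better estimate).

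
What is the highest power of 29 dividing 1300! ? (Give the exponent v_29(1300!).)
v_29(1300!) = 45

Legendre's formula: v_p(n!) = Σ_{k ≥ 1} ⌊n / p^k⌋. For p = 29, n = 1300, the terms are:
  ⌊1300/29^1⌋ = ⌊1300/29⌋ = 44
  ⌊1300/29^2⌋ = ⌊1300/841⌋ = 1
(the next term ⌊1300/29^3⌋ = 0, terminating the sum). Summing: v_29(1300!) = 44 + 1 = 45.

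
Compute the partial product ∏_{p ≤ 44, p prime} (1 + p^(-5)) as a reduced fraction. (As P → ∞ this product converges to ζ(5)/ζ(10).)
∏ = 337266640043527822041984546776597328186597199973708681183232/325579173304271359254907763799806016454065290452479278531405

The primes p ≤ 44 are [2, 3, 5, 7, 11, 13, 17, 19, 23, 29, 31, 37, 41, 43]. For each, (1 + 1/p^5) = (p^5 + 1)/p^5. Multiplying these fractions over p ∈ [2, 3, 5, 7, 11, 13, 17, 19, 23, 29, 31, 37, 41, 43] gives 337266640043527822041984546776597328186597199973708681183232/325579173304271359254907763799806016454065290452479278531405. (In the limit P → ∞ this tends to ζ(5)/ζ(10).)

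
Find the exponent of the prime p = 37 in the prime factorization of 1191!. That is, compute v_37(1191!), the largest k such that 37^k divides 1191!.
v_37(1191!) = 32

Legendre's formula: v_p(n!) = Σ_{k ≥ 1} ⌊n / p^k⌋. For p = 37, n = 1191, the terms are:
  ⌊1191/37^1⌋ = ⌊1191/37⌋ = 32
(the next term ⌊1191/37^2⌋ = 0, terminating the sum). Summing: v_37(1191!) = 32 = 32.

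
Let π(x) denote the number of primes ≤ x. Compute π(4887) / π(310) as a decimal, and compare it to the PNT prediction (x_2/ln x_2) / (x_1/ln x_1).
π(4887)/π(310) = 653/63 ≈ 10.3651;  PNT prediction ≈ 10.6464.

π(310) = 63 and π(4887) = 653, so π(4887)/π(310) ≈ 10.3651. The PNT-predicted ratio is (4887/ln(4887)) / (310/ln(310)) ≈ 10.6464. The two agree to within a few percent, as expected.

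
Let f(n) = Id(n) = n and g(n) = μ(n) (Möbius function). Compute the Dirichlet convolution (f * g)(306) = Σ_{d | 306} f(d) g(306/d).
(Id * μ)(306) = 96

Divisors of 306: [1, 2, 3, 6, 9, 17, 18, 34, 51, 102, 153, 306]. For each d | 306:
  d = 1: Id(1) · μ(306/1) = 1 · 0 = 0
  d = 2: Id(2) · μ(306/2) = 2 · 0 = 0
  d = 3: Id(3) · μ(306/3) = 3 · -1 = -3
  d = 6: Id(6) · μ(306/6) = 6 · 1 = 6
  d = 9: Id(9) · μ(306/9) = 9 · 1 = 9
  d = 17: Id(17) · μ(306/17) = 17 · 0 = 0
  d = 18: Id(18) · μ(306/18) = 18 · -1 = -18
  d = 34: Id(34) · μ(306/34) = 34 · 0 = 0
  d = 51: Id(51) · μ(306/51) = 51 · 1 = 51
  d = 102: Id(102) · μ(306/102) = 102 · -1 = -102
  d = 153: Id(153) · μ(306/153) = 153 · -1 = -153
  d = 306: Id(306) · μ(306/306) = 306 · 1 = 306
Summing: (Id * μ)(306) = 0 + 0 + -3 + 6 + 9 + 0 + -18 + 0 + 51 + -102 + -153 + 306 = 96.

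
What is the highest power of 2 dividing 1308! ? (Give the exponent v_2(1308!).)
v_2(1308!) = 1303

Legendre's formula: v_p(n!) = Σ_{k ≥ 1} ⌊n / p^k⌋. For p = 2, n = 1308, the terms are:
  ⌊1308/2^1⌋ = ⌊1308/2⌋ = 654
  ⌊1308/2^2⌋ = ⌊1308/4⌋ = 327
  ⌊1308/2^3⌋ = ⌊1308/8⌋ = 163
  ⌊1308/2^4⌋ = ⌊1308/16⌋ = 81
  ⌊1308/2^5⌋ = ⌊1308/32⌋ = 40
  ⌊1308/2^6⌋ = ⌊1308/64⌋ = 20
  ⌊1308/2^7⌋ = ⌊1308/128⌋ = 10
  ⌊1308/2^8⌋ = ⌊1308/256⌋ = 5
  ⌊1308/2^9⌋ = ⌊1308/512⌋ = 2
  ⌊1308/2^10⌋ = ⌊1308/1024⌋ = 1
(the next term ⌊1308/2^11⌋ = 0, terminating the sum). Summing: v_2(1308!) = 654 + 327 + 163 + 81 + 40 + 20 + 10 + 5 + 2 + 1 = 1303.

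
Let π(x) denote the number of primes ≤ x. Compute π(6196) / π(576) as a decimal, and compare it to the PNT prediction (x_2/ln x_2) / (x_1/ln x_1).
π(6196)/π(576) = 804/105 ≈ 7.6571;  PNT prediction ≈ 7.8304.

π(576) = 105 and π(6196) = 804, so π(6196)/π(576) ≈ 7.6571. The PNT-predicted ratio is (6196/ln(6196)) / (576/ln(576)) ≈ 7.8304. The two agree to within a few percent, as expected.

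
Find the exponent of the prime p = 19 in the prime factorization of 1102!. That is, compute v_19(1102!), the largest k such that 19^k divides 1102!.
v_19(1102!) = 61

Legendre's formula: v_p(n!) = Σ_{k ≥ 1} ⌊n / p^k⌋. For p = 19, n = 1102, the terms are:
  ⌊1102/19^1⌋ = ⌊1102/19⌋ = 58
  ⌊1102/19^2⌋ = ⌊1102/361⌋ = 3
(the next term ⌊1102/19^3⌋ = 0, terminating the sum). Summing: v_19(1102!) = 58 + 3 = 61.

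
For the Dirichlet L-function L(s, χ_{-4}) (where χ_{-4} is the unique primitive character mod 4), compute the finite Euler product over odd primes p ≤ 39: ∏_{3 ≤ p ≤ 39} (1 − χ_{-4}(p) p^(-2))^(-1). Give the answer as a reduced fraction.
∏ = 136633422149134339/149104402366464000

The odd primes p ≤ 39 are [3, 5, 7, 11, 13, 17, 19, 23, 29, 31, 37]. For each, χ(p) = 1 if p ≡ 1 mod 4, χ(p) = −1 if p ≡ 3 mod 4. Taking (1 − χ(p)/p^2)^(-1) = p^2/(p^2 − χ(p)): (1 − (-1)/3^2)^(-1) · (1 − (1)/5^2)^(-1) · (1 − (-1)/7^2)^(-1) · (1 − (-1)/11^2)^(-1) · (1 − (1)/13^2)^(-1) · (1 − (1)/17^2)^(-1) · (1 − (-1)/19^2)^(-1) · (1 − (-1)/23^2)^(-1) · (1 − (1)/29^2)^(-1) · (1 − (-1)/31^2)^(-1) · (1 − (1)/37^2)^(-1) = 136633422149134339/149104402366464000.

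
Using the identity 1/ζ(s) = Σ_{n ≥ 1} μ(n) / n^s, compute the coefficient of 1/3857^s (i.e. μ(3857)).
μ(3857) = -1

Factor n = 3857 = 7 · 19 · 29. μ(n) = 0 if any exponent ≥ 2 (not squarefree); otherwise μ(n) = (−1)^{ω(n)} where ω(n) is the number of distinct prime factors. Applying: μ(3857) = -1.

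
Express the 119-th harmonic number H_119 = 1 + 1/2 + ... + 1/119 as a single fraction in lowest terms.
H_119 = 93164933029543732588289222815367988877515840444049/17379782769567790172972927968296006432665936992320

Direct summation: H_119 = 1 + 1/2 + ... + 1/119. The least common denominator is lcm(1, ..., 119) = 955888052326228459513511038256280353796626534577600; over this denominator the numerator is 955888052326228459513511038256280353796626534577600 + 477944026163114229756755519128140176898313267288800 + 318629350775409486504503679418760117932208844859200 + 238972013081557114878377759564070088449156633644400 + 191177610465245691902702207651256070759325306915520 + 159314675387704743252251839709380058966104422429600 + 136555436046604065644787291179468621970946647796800 + 119486006540778557439188879782035044224578316822200 + 106209783591803162168167893139586705977402948286400 + 95588805232622845951351103825628035379662653457760 + 86898913847838950864864639841480032163329684961600 + 79657337693852371626125919854690029483052211214800 + 73529850178940650731808541404329257984355887275200 + 68277718023302032822393645589734310985473323898400 + 63725870155081897300900735883752023586441768971840 + 59743003270389278719594439891017522112289158411100 + 56228708960366379971383002250369432576272149092800 + 53104891795901581084083946569793352988701474143200 + 50309897490854129448079528329277913357717186030400 + 47794402616311422975675551912814017689831326728880 + 45518478682201355214929097059822873990315549265600 + 43449456923919475432432319920740016081664842480800 + 41560350101140367804935262532881754512896805851200 + 39828668846926185813062959927345014741526105607400 + 38235522093049138380540441530251214151865061383104 + 36764925089470325365904270702164628992177943637600 + 35403261197267720722722631046528901992467649428800 + 34138859011651016411196822794867155492736661949200 + 32961656976766498603914173732975184613676777054400 + 31862935077540948650450367941876011793220884485920 + 30835098462136401919790678653428398509568597889600 + 29871501635194639359797219945508761056144579205550 + 28966304615946316954954879947160010721109894987200 + 28114354480183189985691501125184716288136074546400 + 27311087209320813128957458235893724394189329559360 + 26552445897950790542041973284896676494350737071600 + 25834812225033201608473271304223793345854771204800 + 25154948745427064724039764164638956678858593015200 + 24509950059646883577269513801443085994785295758400 + 23897201308155711487837775956407008844915663364440 + 23314342739664108768622220445275130580405525233600 + 22759239341100677607464548529911436995157774632800 + 22229954705261126965430489261773961716200617083200 + 21724728461959737716216159960370008040832421240400 + 21241956718360632433633578627917341195480589657280 + 20780175050570183902467631266440877256448402925600 + 20338043666515499138585341239495326676523968820800 + 19914334423463092906531479963672507370763052803700 + 19507919435229152234969613025638374567278092542400 + 19117761046524569190270220765125607075932530691552 + 18742902986788793323794334083456477525424049697600 + 18382462544735162682952135351082314496088971818800 + 18035623628796763387047378080307176486728802539200 + 17701630598633860361361315523264450996233824714400 + 17379782769567790172972927968296006432665936992320 + 17069429505825508205598411397433577746368330974600 + 16769965830284709816026509443092637785905728676800 + 16480828488383249301957086866487592306838388527200 + 16201492412308956940906966750106446674519093806400 + 15931467538770474325225183970938005896610442242960 + 15670295939774237041205098987807874652403713681600 + 15417549231068200959895339326714199254784298944800 + 15172826227400451738309699019940957996771849755200 + 14935750817597319679898609972754380528072289602775 + 14705970035788130146361708280865851596871177455040 + 14483152307973158477477439973580005360554947493600 + 14266985855615350141992702063526572444725769172800 + 14057177240091594992845750562592358144068037273200 + 13853450033713455934978420844293918170965601950400 + 13655543604660406564478729117946862197094664779680 + 13463212004594767035401563919102540194318683585600 + 13276222948975395271020986642448338247175368535800 + 13094356881181211774157685455565484298583925131200 + 12917406112516600804236635652111896672927385602400 + 12745174031016379460180147176750404717288353794368 + 12577474372713532362019882082319478339429296507600 + 12414130549691278694980662834497147451904240708800 + 12254975029823441788634756900721542997392647879200 + 12099848763623145057133051117168105744261095374400 + 11948600654077855743918887978203504422457831682220 + 11801087065755906907574210348842967330822549809600 + 11657171369832054384311110222637565290202762616800 + 11516723522002752524259169135617835587911163067200 + 11379619670550338803732274264955718497578887316400 + 11245741792073275994276600450073886515254429818560 + 11114977352630563482715244630886980858100308541600 + 10987218992255499534638057910991728204558925684800 + 10862364230979868858108079980185004020416210620200 + 10740315194676724264196753238834610716816028478400 + 10620978359180316216816789313958670597740294828640 + 10504264311277235818829791629189893997765126753600 + 10390087525285091951233815633220438628224201462800 + 10278366154045467306596892884476132836522865963200 + 10169021833257749569292670619747663338261984410400 + 10061979498170825889615905665855582671543437206080 + 9957167211731546453265739981836253685381526401850 + 9854516003363179994984649878930725296872438500800 + 9753959717614576117484806512819187283639046271200 + 9655434871982105651651626649053336907036631662400 + 9558880523262284595135110382562803537966265345776 + 9464238141843846133797138992636439146501252817600 + 9371451493394396661897167041728238762712024848800 + 9280466527439111257412728526760003434918704219200 + 9191231272367581341476067675541157248044485909400 + 9103695736440271042985819411964574798063109853120 + 9017811814398381693523689040153588243364401269600 + 8933533199310546350593561105198881811183425556800 + 8850815299316930180680657761632225498116912357200 + 8769615158956224399206523286754865631161711326400 + 8689891384783895086486463984148003216332968496160 + 8611604075011067202824423768074597781951590401600 + 8534714752912754102799205698716788873184165487300 + 8459186303771933270031071135011330564571916235200 + 8384982915142354908013254721546318892952864338400 + 8312070020228073560987052506576350902579361170240 + 8240414244191624650978543433243796153419194263600 + 8169983353215627859089837933814361998261765252800 + 8100746206154478470453483375053223337259546903200 + 8032672708623768567340428892909918939467449870400 = 5124071316624905292355907254845239388263371224422695, so H_119 = 5124071316624905292355907254845239388263371224422695/955888052326228459513511038256280353796626534577600; reducing by gcd(5124071316624905292355907254845239388263371224422695, 955888052326228459513511038256280353796626534577600) = 55 gives 93164933029543732588289222815367988877515840444049/17379782769567790172972927968296006432665936992320 ≈ 5.36053. (The PNT-adjacent estimate ln(119) + γ ≈ 5.35634 matches within O(1/n).)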